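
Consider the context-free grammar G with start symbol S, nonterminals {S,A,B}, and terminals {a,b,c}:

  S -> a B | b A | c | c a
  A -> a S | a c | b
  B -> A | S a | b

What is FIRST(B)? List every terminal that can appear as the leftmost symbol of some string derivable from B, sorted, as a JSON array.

FIRST iteration:
round 1:
  A via A→a S: +{a}
  A via A→b: +{b}
  B via B→A: +{a,b}
  S via S→a B: +{a}
  S via S→b A: +{b}
  S via S→c: +{c}
  S: {a,b,c}  A: {a,b}  B: {a,b}
round 2:
  B via B→S a: +{c}
  S: {a,b,c}  A: {a,b}  B: {a,b,c}
round 3: done
  S: {a,b,c}  A: {a,b}  B: {a,b,c}

FIRST(B) = ["a", "b", "c"]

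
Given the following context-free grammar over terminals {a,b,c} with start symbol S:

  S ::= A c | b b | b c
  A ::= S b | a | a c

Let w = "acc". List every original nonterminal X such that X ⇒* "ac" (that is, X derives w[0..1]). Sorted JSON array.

CNF form of G:
  S -> A T2 | T0 T0 | T0 T2
  A -> S T0 | T1 T2 | a
  T0 -> b
  T1 -> a
  T2 -> c

CYK fill, restricted to cells inside w[0..1]:
  T[0,0] 'a' = {A,T1}  orig:{A}
  T[1,1] 'c' = {T2}  orig:{}
  T[0,1] 'ac' = {A,S}

Original NTs in T[0,1] deriving "ac": ["A", "S"]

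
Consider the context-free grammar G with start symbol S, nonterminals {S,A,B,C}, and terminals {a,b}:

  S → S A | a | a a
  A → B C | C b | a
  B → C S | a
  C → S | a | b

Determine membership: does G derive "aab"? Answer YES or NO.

Convert to CNF:
  S -> S A | T1 T1 | a
  A -> B C | C T0 | a
  B -> C S | a
  C -> S A | T1 T1 | a | b
  T0 -> b
  T1 -> a

CYK fill:
  [0..0]={A,B,C,S,T1}  "a"  orig:{A,B,C,S}
  [1..1]={A,B,C,S,T1}  "a"  orig:{A,B,C,S}
  [2..2]={C,T0}  "b"  orig:{C}
  [0..1]={A,B,C,S}  "aa"
  [1..2]={A}  "ab"
  [0..2]={A,C,S}  "aab"

S ∈ T[0,2] ⇒ YES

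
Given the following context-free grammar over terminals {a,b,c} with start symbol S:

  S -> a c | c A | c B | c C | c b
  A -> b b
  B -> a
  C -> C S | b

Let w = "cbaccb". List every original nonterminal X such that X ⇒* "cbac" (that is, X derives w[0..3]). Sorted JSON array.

Convert to CNF:
  S -> T1 T2 | T2 A | T2 B | T2 C | T2 T0
  A -> T0 T0
  B -> a
  C -> C S | b
  T0 -> b
  T1 -> a
  T2 -> c

CYK table (by increasing span) — only the sub-triangle for w[0..3]:
  cell(0,0) c: {T2}  orig:{}
  cell(1,1) b: {C,T0}  orig:{C}
  cell(2,2) a: {B,T1}  orig:{B}
  cell(3,3) c: {T2}  orig:{}
  cell(0,1) cb: {S}
  cell(1,2) ba: ∅
  cell(2,3) ac: {S}
  cell(0,2) cba: ∅
  cell(1,3) bac: {C}
  cell(0,3) cbac: {S}

Original NTs in T[0,3] deriving "cbac": ["S"]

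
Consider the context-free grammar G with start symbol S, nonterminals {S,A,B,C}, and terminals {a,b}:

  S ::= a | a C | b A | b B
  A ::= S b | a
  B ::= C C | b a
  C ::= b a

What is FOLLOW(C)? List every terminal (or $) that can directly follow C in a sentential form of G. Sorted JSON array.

Compute FIRST by fixpoint:
[1]
  A via A→a: +{a}
  B via B→b a: +{b}
  C via C→b a: +{b}
  S via S→a: +{a}
  S via S→b A: +{b}
  FIRST(S)={a,b}  FIRST(A)={a}  FIRST(B)={b}  FIRST(C)={b}
[2]
  A via A→S b: +{b}
  FIRST(S)={a,b}  FIRST(A)={a,b}  FIRST(B)={b}  FIRST(C)={b}
[3] (no change)
  FIRST(S)={a,b}  FIRST(A)={a,b}  FIRST(B)={b}  FIRST(C)={b}

FOLLOW sets:
initialize: $ ∈ FOLLOW(S)
iter 1:
  A→S b: FOLLOW(S) ⊇ FIRST(b) = {b}; new: +{b}
  B→C C: FOLLOW(C) ⊇ FIRST(C) = {b}; new: +{b}
  S→a C: FOLLOW(C) ⊇ FOLLOW(S) ⊇ {$,b}; new: +{$}
  S→b A: FOLLOW(A) ⊇ FOLLOW(S) ⊇ {$,b}; new: +{$,b}
  S→b B: FOLLOW(B) ⊇ FOLLOW(S) ⊇ {$,b}; new: +{$,b}
  S: {$,b}  A: {$,b}  B: {$,b}  C: {$,b}
iter 2: (no change)
  S: {$,b}  A: {$,b}  B: {$,b}  C: {$,b}

FOLLOW(C) = ["$", "b"]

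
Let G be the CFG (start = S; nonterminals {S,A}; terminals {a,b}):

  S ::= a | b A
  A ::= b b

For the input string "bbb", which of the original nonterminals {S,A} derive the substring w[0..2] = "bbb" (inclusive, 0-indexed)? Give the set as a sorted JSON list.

CNF form of G:
  S -> T0 A | a
  A -> T0 T0
  T0 -> b

Fill CYK table bottom-up, restricted to cells inside w[0..2]:
  T[0,0] 'b' = {T0}  orig:{}
  T[1,1] 'b' = {T0}  orig:{}
  T[2,2] 'b' = {T0}  orig:{}
  T[0,1] 'bb' = {A}
  T[1,2] 'bb' = {A}
  T[0,2] 'bbb' = {S}

Original NTs in T[0,2] deriving "bbb": ["S"]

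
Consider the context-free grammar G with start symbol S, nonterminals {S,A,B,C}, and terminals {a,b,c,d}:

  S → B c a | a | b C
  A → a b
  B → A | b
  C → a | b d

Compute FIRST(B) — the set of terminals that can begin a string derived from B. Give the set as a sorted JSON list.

FIRST sets, iterate to fixpoint:
[1]
  A via A→a b: +{a}
  B via B→A: +{a}
  B via B→b: +{b}
  C via C→a: +{a}
  C via C→b d: +{b}
  S via S→B c a: +{a,b}
  FIRST[S]={a,b}  FIRST[A]={a}  FIRST[B]={a,b}  FIRST[C]={a,b}
[2] (no change)
  FIRST[S]={a,b}  FIRST[A]={a}  FIRST[B]={a,b}  FIRST[C]={a,b}

FIRST(B) = ["a", "b"]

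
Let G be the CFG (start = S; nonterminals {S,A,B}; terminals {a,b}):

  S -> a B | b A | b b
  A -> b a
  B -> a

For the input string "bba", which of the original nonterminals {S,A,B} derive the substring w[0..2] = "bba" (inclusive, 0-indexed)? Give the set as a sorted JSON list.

Convert to CNF:
  S -> T0 A | T0 T0 | T1 B
  A -> T0 T1
  B -> a
  T0 -> b
  T1 -> a

CYK fill, restricted to cells inside w[0..2]:
  cell(0,0) b: {T0}  orig:{}
  cell(1,1) b: {T0}  orig:{}
  cell(2,2) a: {B,T1}  orig:{B}
  cell(0,1) bb: {S}
  cell(1,2) ba: {A}
  cell(0,2) bba: {S}

Original NTs in T[0,2] deriving "bba": ["S"]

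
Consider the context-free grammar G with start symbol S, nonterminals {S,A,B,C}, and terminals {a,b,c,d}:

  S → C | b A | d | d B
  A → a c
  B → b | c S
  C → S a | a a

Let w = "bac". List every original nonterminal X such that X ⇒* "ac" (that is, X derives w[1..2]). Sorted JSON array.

Convert to CNF:
  S -> S T0 | T0 T0 | T2 A | T3 B | d
  A -> T0 T1
  B -> T1 S | b
  C -> S T0 | T0 T0
  T0 -> a
  T1 -> c
  T2 -> b
  T3 -> d

CYK fill, restricted to cells inside w[1..2]:
  cell(1,1) a: {T0}  orig:{}
  cell(2,2) c: {T1}  orig:{}
  cell(1,2) ac: {A}

Original NTs in T[1,2] deriving "ac": ["A"]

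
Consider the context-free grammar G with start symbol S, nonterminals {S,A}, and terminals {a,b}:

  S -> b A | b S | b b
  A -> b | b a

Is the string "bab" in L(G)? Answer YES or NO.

CNF form of G:
  S -> T0 A | T0 S | T0 T0
  A -> T0 T1 | b
  T0 -> b
  T1 -> a

CYK fill:
  cell(0,0) b: {A,T0}  orig:{A}
  cell(1,1) a: {T1}  orig:{}
  cell(2,2) b: {A,T0}  orig:{A}
  cell(0,1) ba: {A}
  cell(1,2) ab: ∅
  cell(0,2) bab: ∅

S ∉ T[0,2] ⇒ NO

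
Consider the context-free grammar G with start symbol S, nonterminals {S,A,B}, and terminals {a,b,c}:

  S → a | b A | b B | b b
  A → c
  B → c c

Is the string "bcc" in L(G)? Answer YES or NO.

CNF form of G:
  S -> T1 A | T1 B | T1 T1 | a
  A -> c
  B -> T0 T0
  T0 -> c
  T1 -> b

Fill CYK table bottom-up:
  cell(0,0) b: {T1}  orig:{}
  cell(1,1) c: {A,T0}  orig:{A}
  cell(2,2) c: {A,T0}  orig:{A}
  cell(0,1) bc: {S}
  cell(1,2) cc: {B}
  cell(0,2) bcc: {S}

S ∈ T[0,2] ⇒ YES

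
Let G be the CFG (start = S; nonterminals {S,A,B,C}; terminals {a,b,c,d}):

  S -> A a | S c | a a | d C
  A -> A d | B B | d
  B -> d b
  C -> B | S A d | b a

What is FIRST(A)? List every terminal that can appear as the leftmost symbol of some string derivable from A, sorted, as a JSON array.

FIRST sets, iterate to fixpoint:
[1]
  A via A→d: +{d}
  B via B→d b: +{d}
  C via C→B: +{d}
  C via C→b a: +{b}
  S via S→A a: +{d}
  S via S→a a: +{a}
  FIRST(S)={a,d}  FIRST(A)={d}  FIRST(B)={d}  FIRST(C)={b,d}
[2]
  C via C→S A d: +{a}
  FIRST(S)={a,d}  FIRST(A)={d}  FIRST(B)={d}  FIRST(C)={a,b,d}
[3] — fixpoint
  FIRST(S)={a,d}  FIRST(A)={d}  FIRST(B)={d}  FIRST(C)={a,b,d}

FIRST(A) = ["d"]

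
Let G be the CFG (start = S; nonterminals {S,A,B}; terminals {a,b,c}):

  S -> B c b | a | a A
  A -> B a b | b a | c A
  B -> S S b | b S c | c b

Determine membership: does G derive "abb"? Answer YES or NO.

Convert to CNF:
  S -> B X6 | T0 A | a
  A -> B X3 | T1 T0 | T2 A
  B -> S X4 | T1 X5 | T2 T1
  T0 -> a
  T1 -> b
  T2 -> c
  X3 -> T0 T1
  X4 -> S T1
  X5 -> S T2
  X6 -> T2 T1

CYK fill:
  [0..0]={S,T0}  "a"  orig:{S}
  [1..1]={T1}  "b"  orig:{}
  [2..2]={T1}  "b"  orig:{}
  [0..1]={X3,X4}  "ab"  orig:{}
  [1..2]=∅  "bb"
  [0..2]=∅  "abb"

S ∉ T[0,2] ⇒ NO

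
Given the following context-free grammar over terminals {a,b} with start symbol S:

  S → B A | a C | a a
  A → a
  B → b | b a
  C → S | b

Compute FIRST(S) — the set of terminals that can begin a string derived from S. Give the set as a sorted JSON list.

FIRST iteration:
round 1:
  A via A→a: +{a}
  B via B→b: +{b}
  C via C→b: +{b}
  S via S→B A: +{b}
  S via S→a C: +{a}
  FIRST(S)={a,b}  FIRST(A)={a}  FIRST(B)={b}  FIRST(C)={b}
round 2:
  C via C→S: +{a}
  FIRST(S)={a,b}  FIRST(A)={a}  FIRST(B)={b}  FIRST(C)={a,b}
round 3: done
  FIRST(S)={a,b}  FIRST(A)={a}  FIRST(B)={b}  FIRST(C)={a,b}

FIRST(S) = ["a", "b"]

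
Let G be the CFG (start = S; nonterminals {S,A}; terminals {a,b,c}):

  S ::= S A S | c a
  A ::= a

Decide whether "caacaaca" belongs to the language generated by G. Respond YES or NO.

Convert to CNF:
  S -> S X2 | T0 T1
  A -> a
  T0 -> c
  T1 -> a
  X2 -> A S

Fill CYK table bottom-up:
  T[0,0] 'c' = {T0}  orig:{}
  T[1,1] 'a' = {A,T1}  orig:{A}
  T[2,2] 'a' = {A,T1}  orig:{A}
  T[3,3] 'c' = {T0}  orig:{}
  T[4,4] 'a' = {A,T1}  orig:{A}
  T[5,5] 'a' = {A,T1}  orig:{A}
  T[6,6] 'c' = {T0}  orig:{}
  T[7,7] 'a' = {A,T1}  orig:{A}
  T[0,1] 'ca' = {S}
  T[1,2] 'aa' = ∅
  T[2,3] 'ac' = ∅
  T[3,4] 'ca' = {S}
  T[4,5] 'aa' = ∅
  T[5,6] 'ac' = ∅
  T[6,7] 'ca' = {S}
  T[0,2] 'caa' = ∅
  T[1,3] 'aac' = ∅
  T[2,4] 'aca' = {X2}  orig:{}
  T[3,5] 'caa' = ∅
  T[4,6] 'aac' = ∅
  T[5,7] 'aca' = {X2}  orig:{}
  T[0,3] 'caac' = ∅
  T[1,4] 'aaca' = ∅
  T[2,5] 'acaa' = ∅
  T[3,6] 'caac' = ∅
  T[4,7] 'aaca' = ∅
  T[0,4] 'caaca' = {S}
  T[1,5] 'aacaa' = ∅
  T[2,6] 'acaac' = ∅
  T[3,7] 'caaca' = {S}
  T[0,5] 'caacaa' = ∅
  T[1,6] 'aacaac' = ∅
  T[2,7] 'acaaca' = {X2}  orig:{}
  T[0,6] 'caacaac' = ∅
  T[1,7] 'aacaaca' = ∅
  T[0,7] 'caacaaca' = {S}

S ∈ T[0,7] ⇒ YES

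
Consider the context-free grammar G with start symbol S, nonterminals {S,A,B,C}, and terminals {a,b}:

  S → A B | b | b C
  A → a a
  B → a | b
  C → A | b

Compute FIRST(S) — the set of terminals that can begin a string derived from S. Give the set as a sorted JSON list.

FIRST iteration:
pass 1:
  A via A→a a: +{a}
  B via B→a: +{a}
  B via B→b: +{b}
  C via C→A: +{a}
  C via C→b: +{b}
  S via S→A B: +{a}
  S via S→b: +{b}
  S: {a,b}  A: {a}  B: {a,b}  C: {a,b}
pass 2: done
  S: {a,b}  A: {a}  B: {a,b}  C: {a,b}

FIRST(S) = ["a", "b"]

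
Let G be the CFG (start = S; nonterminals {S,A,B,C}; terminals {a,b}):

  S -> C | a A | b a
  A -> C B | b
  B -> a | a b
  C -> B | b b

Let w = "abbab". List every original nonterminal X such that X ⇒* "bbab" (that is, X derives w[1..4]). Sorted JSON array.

CNF form of G:
  S -> T0 A | T0 T1 | T1 T0 | T1 T1 | a
  A -> C B | b
  B -> T0 T1 | a
  C -> T0 T1 | T1 T1 | a
  T0 -> a
  T1 -> b

Fill CYK table bottom-up — only the sub-triangle for w[1..4]:
  [1..1]={A,T1}  "b"  orig:{A}
  [2..2]={A,T1}  "b"  orig:{A}
  [3..3]={B,C,S,T0}  "a"  orig:{B,C,S}
  [4..4]={A,T1}  "b"  orig:{A}
  [1..2]={C,S}  "bb"
  [2..3]={S}  "ba"
  [3..4]={B,C,S}  "ab"
  [1..3]={A}  "bba"
  [2..4]=∅  "bab"
  [1..4]={A}  "bbab"

Original NTs in T[1,4] deriving "bbab": ["A"]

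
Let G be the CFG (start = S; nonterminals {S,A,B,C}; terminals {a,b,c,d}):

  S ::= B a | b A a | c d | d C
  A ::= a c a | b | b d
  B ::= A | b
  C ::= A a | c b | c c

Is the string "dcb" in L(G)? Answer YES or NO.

CNF form of G:
  S -> B T0 | T1 T3 | T2 X6 | T3 C
  A -> T0 X4 | T2 T3 | b
  B -> T0 X5 | T2 T3 | b
  C -> A T0 | T1 T1 | T1 T2
  T0 -> a
  T1 -> c
  T2 -> b
  T3 -> d
  X4 -> T1 T0
  X5 -> T1 T0
  X6 -> A T0

Fill CYK table bottom-up:
  [0..0]={T3}  "d"  orig:{}
  [1..1]={T1}  "c"  orig:{}
  [2..2]={A,B,T2}  "b"  orig:{A,B}
  [0..1]=∅  "dc"
  [1..2]={C}  "cb"
  [0..2]={S}  "dcb"

S ∈ T[0,2] ⇒ YES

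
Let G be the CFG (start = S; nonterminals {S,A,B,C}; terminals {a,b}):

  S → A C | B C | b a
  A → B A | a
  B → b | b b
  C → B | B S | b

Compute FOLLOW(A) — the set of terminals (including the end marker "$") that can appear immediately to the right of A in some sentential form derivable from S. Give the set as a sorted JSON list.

Compute FIRST by fixpoint:
pass 1:
  A via A→a: +{a}
  B via B→b: +{b}
  C via C→B: +{b}
  S via S→A C: +{a}
  S via S→B C: +{b}
  FIRST(S)={a,b}  FIRST(A)={a}  FIRST(B)={b}  FIRST(C)={b}
pass 2:
  A via A→B A: +{b}
  FIRST(S)={a,b}  FIRST(A)={a,b}  FIRST(B)={b}  FIRST(C)={b}
pass 3: done
  FIRST(S)={a,b}  FIRST(A)={a,b}  FIRST(B)={b}  FIRST(C)={b}

FOLLOW sets:
FOLLOW(S) := {$}
iter 1:
  A→B A: FOLLOW(B) ⊇ FIRST(A) = {a,b}; new: +{a,b}
  S→A C: FOLLOW(A) ⊇ FIRST(C) = {b}; new: +{b}
  S→A C: FOLLOW(C) ⊇ FOLLOW(S) ⊇ {$}; new: +{$}
  FOLLOW[S]={$}  FOLLOW[A]={b}  FOLLOW[B]={a,b}  FOLLOW[C]={$}
iter 2:
  C→B: FOLLOW(B) ⊇ FOLLOW(C) ⊇ {$}; new: +{$}
  FOLLOW[S]={$}  FOLLOW[A]={b}  FOLLOW[B]={$,a,b}  FOLLOW[C]={$}
iter 3: done
  FOLLOW[S]={$}  FOLLOW[A]={b}  FOLLOW[B]={$,a,b}  FOLLOW[C]={$}

FOLLOW(A) = ["b"]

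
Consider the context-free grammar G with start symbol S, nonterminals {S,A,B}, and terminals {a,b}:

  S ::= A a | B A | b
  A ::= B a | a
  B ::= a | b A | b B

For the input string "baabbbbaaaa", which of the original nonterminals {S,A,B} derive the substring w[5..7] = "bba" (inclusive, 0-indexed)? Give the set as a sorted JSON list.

Convert to CNF:
  S -> A T0 | B A | b
  A -> B T0 | a
  B -> T1 A | T1 B | a
  T0 -> a
  T1 -> b

CYK table (by increasing span), restricted to cells inside w[5..7]:
  cell(5,5) b: {S,T1}  orig:{S}
  cell(6,6) b: {S,T1}  orig:{S}
  cell(7,7) a: {A,B,T0}  orig:{A,B}
  cell(5,6) bb: ∅
  cell(6,7) ba: {B}
  cell(5,7) bba: {B}

Original NTs in T[5,7] deriving "bba": ["B"]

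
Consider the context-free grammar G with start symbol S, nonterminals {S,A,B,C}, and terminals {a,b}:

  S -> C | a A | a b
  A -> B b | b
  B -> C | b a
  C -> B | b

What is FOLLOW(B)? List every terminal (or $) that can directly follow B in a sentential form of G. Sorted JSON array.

FIRST sets, iterate to fixpoint:
pass 1:
  A via A→b: +{b}
  B via B→b a: +{b}
  C via C→B: +{b}
  S via S→C: +{b}
  S via S→a A: +{a}
  FIRST(S)={a,b}  FIRST(A)={b}  FIRST(B)={b}  FIRST(C)={b}
pass 2: done
  FIRST(S)={a,b}  FIRST(A)={b}  FIRST(B)={b}  FIRST(C)={b}

FOLLOW iteration:
initialize: $ ∈ FOLLOW(S)
round 1:
  A→B b: FOLLOW(B) ⊇ FIRST(b) = {b}; new: +{b}
  B→C: FOLLOW(C) ⊇ FOLLOW(B) ⊇ {b}; new: +{b}
  S→C: FOLLOW(C) ⊇ FOLLOW(S) ⊇ {$}; new: +{$}
  S→a A: FOLLOW(A) ⊇ FOLLOW(S) ⊇ {$}; new: +{$}
  FOLLOW(S)={$}  FOLLOW(A)={$}  FOLLOW(B)={b}  FOLLOW(C)={$,b}
round 2:
  C→B: FOLLOW(B) ⊇ FOLLOW(C) ⊇ {$,b}; new: +{$}
  FOLLOW(S)={$}  FOLLOW(A)={$}  FOLLOW(B)={$,b}  FOLLOW(C)={$,b}
round 3: (stable)
  FOLLOW(S)={$}  FOLLOW(A)={$}  FOLLOW(B)={$,b}  FOLLOW(C)={$,b}

FOLLOW(B) = ["$", "b"]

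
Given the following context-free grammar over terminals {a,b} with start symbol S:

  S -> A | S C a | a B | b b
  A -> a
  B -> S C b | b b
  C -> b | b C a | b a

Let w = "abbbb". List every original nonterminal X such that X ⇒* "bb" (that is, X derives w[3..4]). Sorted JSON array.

CNF form of G:
  S -> S X4 | T0 T0 | T1 B | a
  A -> a
  B -> S X2 | T0 T0
  C -> T0 T1 | T0 X3 | b
  T0 -> b
  T1 -> a
  X2 -> C T0
  X3 -> C T1
  X4 -> C T1

CYK table (by increasing span), restricted to cells inside w[3..4]:
  [3..3]={C,T0}  "b"  orig:{C}
  [4..4]={C,T0}  "b"  orig:{C}
  [3..4]={B,S,X2}  "bb"  orig:{B,S}

Original NTs in T[3,4] deriving "bb": ["B", "S"]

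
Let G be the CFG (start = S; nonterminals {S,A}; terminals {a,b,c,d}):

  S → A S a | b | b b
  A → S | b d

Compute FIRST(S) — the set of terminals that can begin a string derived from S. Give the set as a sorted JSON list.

Compute FIRST by fixpoint:
pass 1:
  A via A→b d: +{b}
  S via S→A S a: +{b}
  FIRST(S)={b}  FIRST(A)={b}
pass 2: done
  FIRST(S)={b}  FIRST(A)={b}

FIRST(S) = ["b"]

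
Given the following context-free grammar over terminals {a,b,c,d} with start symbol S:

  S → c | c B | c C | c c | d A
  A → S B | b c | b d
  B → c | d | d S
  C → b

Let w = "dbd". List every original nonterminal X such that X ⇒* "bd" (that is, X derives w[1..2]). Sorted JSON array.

Convert to CNF:
  S -> T1 B | T1 C | T1 T1 | T2 A | c
  A -> S B | T0 T1 | T0 T2
  B -> T2 S | c | d
  C -> b
  T0 -> b
  T1 -> c
  T2 -> d

CYK fill, restricted to cells inside w[1..2]:
  [1..1]={C,T0}  "b"  orig:{C}
  [2..2]={B,T2}  "d"  orig:{B}
  [1..2]={A}  "bd"

Original NTs in T[1,2] deriving "bd": ["A"]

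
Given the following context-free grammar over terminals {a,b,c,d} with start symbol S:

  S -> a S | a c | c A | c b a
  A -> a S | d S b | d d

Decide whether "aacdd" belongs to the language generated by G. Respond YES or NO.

Convert to CNF:
  S -> T0 S | T0 T3 | T3 A | T3 X5
  A -> T0 S | T1 T1 | T1 X4
  T0 -> a
  T1 -> d
  T2 -> b
  T3 -> c
  X4 -> S T2
  X5 -> T2 T0

CYK table (by increasing span):
  [0..0]={T0}  "a"  orig:{}
  [1..1]={T0}  "a"  orig:{}
  [2..2]={T3}  "c"  orig:{}
  [3..3]={T1}  "d"  orig:{}
  [4..4]={T1}  "d"  orig:{}
  [0..1]=∅  "aa"
  [1..2]={S}  "ac"
  [2..3]=∅  "cd"
  [3..4]={A}  "dd"
  [0..2]={A,S}  "aac"
  [1..3]=∅  "acd"
  [2..4]={S}  "cdd"
  [0..3]=∅  "aacd"
  [1..4]={A,S}  "acdd"
  [0..4]={A,S}  "aacdd"

S ∈ T[0,4] ⇒ YES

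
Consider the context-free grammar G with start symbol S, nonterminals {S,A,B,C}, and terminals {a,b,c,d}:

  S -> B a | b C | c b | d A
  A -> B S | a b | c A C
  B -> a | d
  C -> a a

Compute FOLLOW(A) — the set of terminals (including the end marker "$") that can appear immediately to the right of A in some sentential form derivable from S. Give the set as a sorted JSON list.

Compute FIRST by fixpoint:
pass 1:
  A via A→a b: +{a}
  A via A→c A C: +{c}
  B via B→a: +{a}
  B via B→d: +{d}
  C via C→a a: +{a}
  S via S→B a: +{a,d}
  S via S→b C: +{b}
  S via S→c b: +{c}
  FIRST(S)={a,b,c,d}  FIRST(A)={a,c}  FIRST(B)={a,d}  FIRST(C)={a}
pass 2:
  A via A→B S: +{d}
  FIRST(S)={a,b,c,d}  FIRST(A)={a,c,d}  FIRST(B)={a,d}  FIRST(C)={a}
pass 3: (no change)
  FIRST(S)={a,b,c,d}  FIRST(A)={a,c,d}  FIRST(B)={a,d}  FIRST(C)={a}

FOLLOW sets:
seed FOLLOW(S) with $
[1]
  A→B S: FOLLOW(B) ⊇ FIRST(S) = {a,b,c,d}; new: +{a,b,c,d}
  A→c A C: FOLLOW(A) ⊇ FIRST(C) = {a}; new: +{a}
  A→c A C: FOLLOW(C) ⊇ FOLLOW(A) ⊇ {a}; new: +{a}
  S→b C: FOLLOW(C) ⊇ FOLLOW(S) ⊇ {$}; new: +{$}
  S→d A: FOLLOW(A) ⊇ FOLLOW(S) ⊇ {$}; new: +{$}
  S: {$}  A: {$,a}  B: {a,b,c,d}  C: {$,a}
[2]
  A→B S: FOLLOW(S) ⊇ FOLLOW(A) ⊇ {$,a}; new: +{a}
  S: {$,a}  A: {$,a}  B: {a,b,c,d}  C: {$,a}
[3] (no change)
  S: {$,a}  A: {$,a}  B: {a,b,c,d}  C: {$,a}

FOLLOW(A) = ["$", "a"]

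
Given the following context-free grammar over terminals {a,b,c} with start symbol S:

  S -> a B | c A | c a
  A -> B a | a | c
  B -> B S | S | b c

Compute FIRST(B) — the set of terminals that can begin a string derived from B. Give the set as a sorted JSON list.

FIRST iteration:
pass 1:
  A via A→a: +{a}
  A via A→c: +{c}
  B via B→b c: +{b}
  S via S→a B: +{a}
  S via S→c A: +{c}
  S: {a,c}  A: {a,c}  B: {b}
pass 2:
  A via A→B a: +{b}
  B via B→S: +{a,c}
  S: {a,c}  A: {a,b,c}  B: {a,b,c}
pass 3: (stable)
  S: {a,c}  A: {a,b,c}  B: {a,b,c}

FIRST(B) = ["a", "b", "c"]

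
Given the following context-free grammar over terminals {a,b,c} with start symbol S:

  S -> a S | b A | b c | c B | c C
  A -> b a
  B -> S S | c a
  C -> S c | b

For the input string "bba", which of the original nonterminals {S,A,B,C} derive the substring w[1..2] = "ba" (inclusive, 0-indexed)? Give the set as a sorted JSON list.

Convert to CNF:
  S -> T0 A | T0 T2 | T1 S | T2 B | T2 C
  A -> T0 T1
  B -> S S | T2 T1
  C -> S T2 | b
  T0 -> b
  T1 -> a
  T2 -> c

Fill CYK table bottom-up (cells [i..j] with 1 ≤ i ≤ j ≤ 2 only):
  [1..1]={C,T0}  "b"  orig:{C}
  [2..2]={T1}  "a"  orig:{}
  [1..2]={A}  "ba"

Original NTs in T[1,2] deriving "ba": ["A"]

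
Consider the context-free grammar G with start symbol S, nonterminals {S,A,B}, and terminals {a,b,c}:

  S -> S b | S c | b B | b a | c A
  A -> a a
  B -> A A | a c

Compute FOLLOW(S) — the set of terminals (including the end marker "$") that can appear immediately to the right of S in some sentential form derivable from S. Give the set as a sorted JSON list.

Compute FIRST by fixpoint:
[1]
  A via A→a a: +{a}
  B via B→A A: +{a}
  S via S→b B: +{b}
  S via S→c A: +{c}
  FIRST[S]={b,c}  FIRST[A]={a}  FIRST[B]={a}
[2] (stable)
  FIRST[S]={b,c}  FIRST[A]={a}  FIRST[B]={a}

FOLLOW sets:
FOLLOW(S) := {$}
pass 1:
  B→A A: FOLLOW(A) ⊇ FIRST(A) = {a}; new: +{a}
  S→S b: FOLLOW(S) ⊇ FIRST(b) = {b}; new: +{b}
  S→S c: FOLLOW(S) ⊇ FIRST(c) = {c}; new: +{c}
  S→b B: FOLLOW(B) ⊇ FOLLOW(S) ⊇ {$,b,c}; new: +{$,b,c}
  S→c A: FOLLOW(A) ⊇ FOLLOW(S) ⊇ {$,b,c}; new: +{$,b,c}
  FOLLOW[S]={$,b,c}  FOLLOW[A]={$,a,b,c}  FOLLOW[B]={$,b,c}
pass 2: (no change)
  FOLLOW[S]={$,b,c}  FOLLOW[A]={$,a,b,c}  FOLLOW[B]={$,b,c}

FOLLOW(S) = ["$", "b", "c"]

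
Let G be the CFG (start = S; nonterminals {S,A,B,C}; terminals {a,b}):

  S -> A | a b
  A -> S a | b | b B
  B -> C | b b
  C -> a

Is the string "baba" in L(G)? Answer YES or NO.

CNF form of G:
  S -> S T0 | T0 T1 | T1 B | b
  A -> S T0 | T1 B | b
  B -> T1 T1 | a
  C -> a
  T0 -> a
  T1 -> b

Fill CYK table bottom-up:
  [0..0]={A,S,T1}  "b"  orig:{A,S}
  [1..1]={B,C,T0}  "a"  orig:{B,C}
  [2..2]={A,S,T1}  "b"  orig:{A,S}
  [3..3]={B,C,T0}  "a"  orig:{B,C}
  [0..1]={A,S}  "ba"
  [1..2]={S}  "ab"
  [2..3]={A,S}  "ba"
  [0..2]=∅  "bab"
  [1..3]={A,S}  "aba"
  [0..3]=∅  "baba"

S ∉ T[0,3] ⇒ NO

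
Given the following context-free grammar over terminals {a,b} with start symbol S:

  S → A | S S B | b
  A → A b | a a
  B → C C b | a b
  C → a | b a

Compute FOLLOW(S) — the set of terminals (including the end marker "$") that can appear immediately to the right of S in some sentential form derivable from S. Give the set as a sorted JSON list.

FIRST sets, iterate to fixpoint:
iter 1:
  A via A→a a: +{a}
  B via B→a b: +{a}
  C via C→a: +{a}
  C via C→b a: +{b}
  S via S→A: +{a}
  S via S→b: +{b}
  S: {a,b}  A: {a}  B: {a}  C: {a,b}
iter 2:
  B via B→C C b: +{b}
  S: {a,b}  A: {a}  B: {a,b}  C: {a,b}
iter 3: done
  S: {a,b}  A: {a}  B: {a,b}  C: {a,b}

Compute FOLLOW by fixpoint:
seed FOLLOW(S) with $
[1]
  A→A b: FOLLOW(A) ⊇ FIRST(b) = {b}; new: +{b}
  B→C C b: FOLLOW(C) ⊇ FIRST(C) = {a,b}; new: +{a,b}
  S→A: FOLLOW(A) ⊇ FOLLOW(S) ⊇ {$}; new: +{$}
  S→S S B: FOLLOW(S) ⊇ FIRST(S) = {a,b}; new: +{a,b}
  S→S S B: FOLLOW(B) ⊇ FOLLOW(S) ⊇ {$,a,b}; new: +{$,a,b}
  FOLLOW[S]={$,a,b}  FOLLOW[A]={$,b}  FOLLOW[B]={$,a,b}  FOLLOW[C]={a,b}
[2]
  S→A: FOLLOW(A) ⊇ FOLLOW(S) ⊇ {$,a,b}; new: +{a}
  FOLLOW[S]={$,a,b}  FOLLOW[A]={$,a,b}  FOLLOW[B]={$,a,b}  FOLLOW[C]={a,b}
[3] — fixpoint
  FOLLOW[S]={$,a,b}  FOLLOW[A]={$,a,b}  FOLLOW[B]={$,a,b}  FOLLOW[C]={a,b}

FOLLOW(S) = ["$", "a", "b"]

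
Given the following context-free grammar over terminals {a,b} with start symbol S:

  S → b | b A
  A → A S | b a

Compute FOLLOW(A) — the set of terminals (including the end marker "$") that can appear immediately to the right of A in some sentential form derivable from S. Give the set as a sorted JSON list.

FIRST sets, iterate to fixpoint:
iter 1:
  A via A→b a: +{b}
  S via S→b: +{b}
  S: {b}  A: {b}
iter 2: — fixpoint
  S: {b}  A: {b}

Compute FOLLOW by fixpoint:
FOLLOW(S) := {$}
round 1:
  A→A S: FOLLOW(A) ⊇ FIRST(S) = {b}; new: +{b}
  A→A S: FOLLOW(S) ⊇ FOLLOW(A) ⊇ {b}; new: +{b}
  S→b A: FOLLOW(A) ⊇ FOLLOW(S) ⊇ {$,b}; new: +{$}
  S: {$,b}  A: {$,b}
round 2: done
  S: {$,b}  A: {$,b}

FOLLOW(A) = ["$", "b"]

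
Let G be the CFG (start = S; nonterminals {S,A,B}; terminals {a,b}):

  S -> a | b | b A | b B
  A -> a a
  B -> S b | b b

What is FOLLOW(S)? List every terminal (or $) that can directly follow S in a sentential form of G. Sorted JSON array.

FIRST iteration:
round 1:
  A via A→a a: +{a}
  B via B→b b: +{b}
  S via S→a: +{a}
  S via S→b: +{b}
  FIRST[S]={a,b}  FIRST[A]={a}  FIRST[B]={b}
round 2:
  B via B→S b: +{a}
  FIRST[S]={a,b}  FIRST[A]={a}  FIRST[B]={a,b}
round 3: (no change)
  FIRST[S]={a,b}  FIRST[A]={a}  FIRST[B]={a,b}

Compute FOLLOW by fixpoint:
FOLLOW(S) := {$}
[1]
  B→S b: FOLLOW(S) ⊇ FIRST(b) = {b}; new: +{b}
  S→b A: FOLLOW(A) ⊇ FOLLOW(S) ⊇ {$,b}; new: +{$,b}
  S→b B: FOLLOW(B) ⊇ FOLLOW(S) ⊇ {$,b}; new: +{$,b}
  S: {$,b}  A: {$,b}  B: {$,b}
[2] (stable)
  S: {$,b}  A: {$,b}  B: {$,b}

FOLLOW(S) = ["$", "b"]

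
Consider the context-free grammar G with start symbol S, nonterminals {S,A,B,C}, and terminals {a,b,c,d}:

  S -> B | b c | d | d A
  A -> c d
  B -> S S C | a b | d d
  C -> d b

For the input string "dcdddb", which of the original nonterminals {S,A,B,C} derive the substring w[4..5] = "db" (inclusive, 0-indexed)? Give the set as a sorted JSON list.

CNF form of G:
  S -> S X5 | T1 A | T1 T1 | T2 T3 | T3 T0 | d
  A -> T0 T1
  B -> S X4 | T1 T1 | T2 T3
  C -> T1 T3
  T0 -> c
  T1 -> d
  T2 -> a
  T3 -> b
  X4 -> S C
  X5 -> S C

CYK fill — only the sub-triangle for w[4..5]:
  [4..4]={S,T1}  "d"  orig:{S}
  [5..5]={T3}  "b"  orig:{}
  [4..5]={C}  "db"

Original NTs in T[4,5] deriving "db": ["C"]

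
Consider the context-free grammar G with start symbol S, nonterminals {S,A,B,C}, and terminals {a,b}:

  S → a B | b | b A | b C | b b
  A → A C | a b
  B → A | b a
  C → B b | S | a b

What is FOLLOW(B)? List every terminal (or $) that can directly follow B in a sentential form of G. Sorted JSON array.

FIRST sets, iterate to fixpoint:
iter 1:
  A via A→a b: +{a}
  B via B→A: +{a}
  B via B→b a: +{b}
  C via C→B b: +{a,b}
  S via S→a B: +{a}
  S via S→b: +{b}
  FIRST[S]={a,b}  FIRST[A]={a}  FIRST[B]={a,b}  FIRST[C]={a,b}
iter 2: — fixpoint
  FIRST[S]={a,b}  FIRST[A]={a}  FIRST[B]={a,b}  FIRST[C]={a,b}

Compute FOLLOW by fixpoint:
FOLLOW(S) := {$}
round 1:
  A→A C: FOLLOW(A) ⊇ FIRST(C) = {a,b}; new: +{a,b}
  A→A C: FOLLOW(C) ⊇ FOLLOW(A) ⊇ {a,b}; new: +{a,b}
  C→B b: FOLLOW(B) ⊇ FIRST(b) = {b}; new: +{b}
  C→S: FOLLOW(S) ⊇ FOLLOW(C) ⊇ {a,b}; new: +{a,b}
  S→a B: FOLLOW(B) ⊇ FOLLOW(S) ⊇ {$,a,b}; new: +{$,a}
  S→b A: FOLLOW(A) ⊇ FOLLOW(S) ⊇ {$,a,b}; new: +{$}
  S→b C: FOLLOW(C) ⊇ FOLLOW(S) ⊇ {$,a,b}; new: +{$}
  S: {$,a,b}  A: {$,a,b}  B: {$,a,b}  C: {$,a,b}
round 2: (no change)
  S: {$,a,b}  A: {$,a,b}  B: {$,a,b}  C: {$,a,b}

FOLLOW(B) = ["$", "a", "b"]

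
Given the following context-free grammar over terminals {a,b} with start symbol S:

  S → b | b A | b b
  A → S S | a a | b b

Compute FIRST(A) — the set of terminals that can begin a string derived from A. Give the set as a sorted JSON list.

FIRST sets, iterate to fixpoint:
pass 1:
  A via A→a a: +{a}
  A via A→b b: +{b}
  S via S→b: +{b}
  S: {b}  A: {a,b}
pass 2: — fixpoint
  S: {b}  A: {a,b}

FIRST(A) = ["a", "b"]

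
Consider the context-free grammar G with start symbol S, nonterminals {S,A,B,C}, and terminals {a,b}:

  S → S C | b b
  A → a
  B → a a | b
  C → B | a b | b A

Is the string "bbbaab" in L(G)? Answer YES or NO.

CNF form of G:
  S -> S C | T1 T1
  A -> a
  B -> T0 T0 | b
  C -> T0 T0 | T0 T1 | T1 A | b
  T0 -> a
  T1 -> b

CYK fill:
  [0..0]={B,C,T1}  "b"  orig:{B,C}
  [1..1]={B,C,T1}  "b"  orig:{B,C}
  [2..2]={B,C,T1}  "b"  orig:{B,C}
  [3..3]={A,T0}  "a"  orig:{A}
  [4..4]={A,T0}  "a"  orig:{A}
  [5..5]={B,C,T1}  "b"  orig:{B,C}
  [0..1]={S}  "bb"
  [1..2]={S}  "bb"
  [2..3]={C}  "ba"
  [3..4]={B,C}  "aa"
  [4..5]={C}  "ab"
  [0..2]={S}  "bbb"
  [1..3]=∅  "bba"
  [2..4]=∅  "baa"
  [3..5]=∅  "aab"
  [0..3]={S}  "bbba"
  [1..4]={S}  "bbaa"
  [2..5]=∅  "baab"
  [0..4]={S}  "bbbaa"
  [1..5]={S}  "bbaab"
  [0..5]={S}  "bbbaab"

S ∈ T[0,5] ⇒ YES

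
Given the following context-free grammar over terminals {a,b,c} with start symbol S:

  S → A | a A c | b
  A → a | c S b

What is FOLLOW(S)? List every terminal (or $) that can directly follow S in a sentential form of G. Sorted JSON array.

FIRST iteration:
[1]
  A via A→a: +{a}
  A via A→c S b: +{c}
  S via S→A: +{a,c}
  S via S→b: +{b}
  FIRST[S]={a,b,c}  FIRST[A]={a,c}
[2] (stable)
  FIRST[S]={a,b,c}  FIRST[A]={a,c}

FOLLOW iteration:
initialize: $ ∈ FOLLOW(S)
[1]
  A→c S b: FOLLOW(S) ⊇ FIRST(b) = {b}; new: +{b}
  S→A: FOLLOW(A) ⊇ FOLLOW(S) ⊇ {$,b}; new: +{$,b}
  S→a A c: FOLLOW(A) ⊇ FIRST(c) = {c}; new: +{c}
  S: {$,b}  A: {$,b,c}
[2] (stable)
  S: {$,b}  A: {$,b,c}

FOLLOW(S) = ["$", "b"]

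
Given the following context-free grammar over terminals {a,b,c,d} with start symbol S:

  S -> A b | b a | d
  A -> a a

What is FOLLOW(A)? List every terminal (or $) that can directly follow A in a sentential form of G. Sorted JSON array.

FIRST sets, iterate to fixpoint:
iter 1:
  A via A→a a: +{a}
  S via S→A b: +{a}
  S via S→b a: +{b}
  S via S→d: +{d}
  S: {a,b,d}  A: {a}
iter 2: — fixpoint
  S: {a,b,d}  A: {a}

FOLLOW sets:
FOLLOW(S) := {$}
pass 1:
  S→A b: FOLLOW(A) ⊇ FIRST(b) = {b}; new: +{b}
  FOLLOW(S)={$}  FOLLOW(A)={b}
pass 2: done
  FOLLOW(S)={$}  FOLLOW(A)={b}

FOLLOW(A) = ["b"]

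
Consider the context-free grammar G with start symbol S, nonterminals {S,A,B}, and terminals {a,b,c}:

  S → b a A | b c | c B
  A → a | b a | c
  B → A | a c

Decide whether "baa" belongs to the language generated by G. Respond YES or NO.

CNF form of G:
  S -> T0 T2 | T0 X3 | T2 B
  A -> T0 T1 | a | c
  B -> T0 T1 | T1 T2 | a | c
  T0 -> b
  T1 -> a
  T2 -> c
  X3 -> T1 A

CYK fill:
  T[0,0] 'b' = {T0}  orig:{}
  T[1,1] 'a' = {A,B,T1}  orig:{A,B}
  T[2,2] 'a' = {A,B,T1}  orig:{A,B}
  T[0,1] 'ba' = {A,B}
  T[1,2] 'aa' = {X3}  orig:{}
  T[0,2] 'baa' = {S}

S ∈ T[0,2] ⇒ YES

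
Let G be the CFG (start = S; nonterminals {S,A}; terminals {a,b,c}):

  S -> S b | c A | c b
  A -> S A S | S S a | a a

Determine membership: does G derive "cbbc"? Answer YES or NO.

CNF form of G:
  S -> S T1 | T2 A | T2 T1
  A -> S X3 | S X4 | T0 T0
  T0 -> a
  T1 -> b
  T2 -> c
  X3 -> A S
  X4 -> S T0

CYK fill:
  [0..0]={T2}  "c"  orig:{}
  [1..1]={T1}  "b"  orig:{}
  [2..2]={T1}  "b"  orig:{}
  [3..3]={T2}  "c"  orig:{}
  [0..1]={S}  "cb"
  [1..2]=∅  "bb"
  [2..3]=∅  "bc"
  [0..2]={S}  "cbb"
  [1..3]=∅  "bbc"
  [0..3]=∅  "cbbc"

S ∉ T[0,3] ⇒ NO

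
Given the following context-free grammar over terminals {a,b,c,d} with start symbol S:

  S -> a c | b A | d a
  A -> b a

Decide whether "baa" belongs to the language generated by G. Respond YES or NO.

Convert to CNF:
  S -> T0 A | T1 T2 | T3 T1
  A -> T0 T1
  T0 -> b
  T1 -> a
  T2 -> c
  T3 -> d

CYK fill:
  cell(0,0) b: {T0}  orig:{}
  cell(1,1) a: {T1}  orig:{}
  cell(2,2) a: {T1}  orig:{}
  cell(0,1) ba: {A}
  cell(1,2) aa: ∅
  cell(0,2) baa: ∅

S ∉ T[0,2] ⇒ NO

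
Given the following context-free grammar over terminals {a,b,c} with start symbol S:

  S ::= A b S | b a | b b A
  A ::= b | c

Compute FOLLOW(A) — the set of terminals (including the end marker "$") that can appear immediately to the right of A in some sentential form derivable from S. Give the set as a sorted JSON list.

FIRST iteration:
round 1:
  A via A→b: +{b}
  A via A→c: +{c}
  S via S→A b S: +{b,c}
  FIRST(S)={b,c}  FIRST(A)={b,c}
round 2: done
  FIRST(S)={b,c}  FIRST(A)={b,c}

Compute FOLLOW by fixpoint:
initialize: $ ∈ FOLLOW(S)
round 1:
  S→A b S: FOLLOW(A) ⊇ FIRST(b) = {b}; new: +{b}
  S→b b A: FOLLOW(A) ⊇ FOLLOW(S) ⊇ {$}; new: +{$}
  S: {$}  A: {$,b}
round 2: (no change)
  S: {$}  A: {$,b}

FOLLOW(A) = ["$", "b"]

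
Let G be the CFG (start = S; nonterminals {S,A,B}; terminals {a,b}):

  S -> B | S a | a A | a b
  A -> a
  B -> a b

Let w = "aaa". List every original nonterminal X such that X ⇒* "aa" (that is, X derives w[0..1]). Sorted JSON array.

CNF form of G:
  S -> S T0 | T0 A | T0 T1
  A -> a
  B -> T0 T1
  T0 -> a
  T1 -> b

Fill CYK table bottom-up — only the sub-triangle for w[0..1]:
  cell(0,0) a: {A,T0}  orig:{A}
  cell(1,1) a: {A,T0}  orig:{A}
  cell(0,1) aa: {S}

Original NTs in T[0,1] deriving "aa": ["S"]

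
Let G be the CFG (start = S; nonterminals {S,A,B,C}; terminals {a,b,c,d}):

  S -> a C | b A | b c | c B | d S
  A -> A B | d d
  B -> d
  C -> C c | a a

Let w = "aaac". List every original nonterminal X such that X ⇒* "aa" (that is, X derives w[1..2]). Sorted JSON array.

Convert to CNF:
  S -> T0 S | T1 B | T2 C | T3 A | T3 T1
  A -> A B | T0 T0
  B -> d
  C -> C T1 | T2 T2
  T0 -> d
  T1 -> c
  T2 -> a
  T3 -> b

CYK table (by increasing span) — only the sub-triangle for w[1..2]:
  cell(1,1) a: {T2}  orig:{}
  cell(2,2) a: {T2}  orig:{}
  cell(1,2) aa: {C}

Original NTs in T[1,2] deriving "aa": ["C"]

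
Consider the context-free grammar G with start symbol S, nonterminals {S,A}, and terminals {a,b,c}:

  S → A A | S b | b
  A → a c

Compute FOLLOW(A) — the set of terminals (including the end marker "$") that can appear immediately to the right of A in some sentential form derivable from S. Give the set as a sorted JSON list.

FIRST sets, iterate to fixpoint:
iter 1:
  A via A→a c: +{a}
  S via S→A A: +{a}
  S via S→b: +{b}
  FIRST[S]={a,b}  FIRST[A]={a}
iter 2: (no change)
  FIRST[S]={a,b}  FIRST[A]={a}

Compute FOLLOW by fixpoint:
FOLLOW(S) := {$}
round 1:
  S→A A: FOLLOW(A) ⊇ FIRST(A) = {a}; new: +{a}
  S→A A: FOLLOW(A) ⊇ FOLLOW(S) ⊇ {$}; new: +{$}
  S→S b: FOLLOW(S) ⊇ FIRST(b) = {b}; new: +{b}
  FOLLOW[S]={$,b}  FOLLOW[A]={$,a}
round 2:
  S→A A: FOLLOW(A) ⊇ FOLLOW(S) ⊇ {$,b}; new: +{b}
  FOLLOW[S]={$,b}  FOLLOW[A]={$,a,b}
round 3: (stable)
  FOLLOW[S]={$,b}  FOLLOW[A]={$,a,b}

FOLLOW(A) = ["$", "a", "b"]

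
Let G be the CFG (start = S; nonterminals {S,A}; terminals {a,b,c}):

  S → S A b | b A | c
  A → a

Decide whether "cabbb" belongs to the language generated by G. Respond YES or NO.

CNF form of G:
  S -> S X1 | T0 A | c
  A -> a
  T0 -> b
  X1 -> A T0

Fill CYK table bottom-up:
  T[0,0] 'c' = {S}
  T[1,1] 'a' = {A}
  T[2,2] 'b' = {T0}  orig:{}
  T[3,3] 'b' = {T0}  orig:{}
  T[4,4] 'b' = {T0}  orig:{}
  T[0,1] 'ca' = ∅
  T[1,2] 'ab' = {X1}  orig:{}
  T[2,3] 'bb' = ∅
  T[3,4] 'bb' = ∅
  T[0,2] 'cab' = {S}
  T[1,3] 'abb' = ∅
  T[2,4] 'bbb' = ∅
  T[0,3] 'cabb' = ∅
  T[1,4] 'abbb' = ∅
  T[0,4] 'cabbb' = ∅

S ∉ T[0,4] ⇒ NO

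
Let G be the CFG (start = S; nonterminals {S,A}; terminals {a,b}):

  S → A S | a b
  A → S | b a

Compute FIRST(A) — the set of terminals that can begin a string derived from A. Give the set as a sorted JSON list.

FIRST sets, iterate to fixpoint:
pass 1:
  A via A→b a: +{b}
  S via S→A S: +{b}
  S via S→a b: +{a}
  S: {a,b}  A: {b}
pass 2:
  A via A→S: +{a}
  S: {a,b}  A: {a,b}
pass 3: (no change)
  S: {a,b}  A: {a,b}

FIRST(A) = ["a", "b"]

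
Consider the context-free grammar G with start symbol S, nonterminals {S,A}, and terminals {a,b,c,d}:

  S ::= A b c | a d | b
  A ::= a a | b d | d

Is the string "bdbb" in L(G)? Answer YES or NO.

CNF form of G:
  S -> A X4 | T0 T2 | b
  A -> T0 T0 | T1 T2 | d
  T0 -> a
  T1 -> b
  T2 -> d
  T3 -> c
  X4 -> T1 T3

CYK table (by increasing span):
  [0..0]={S,T1}  "b"  orig:{S}
  [1..1]={A,T2}  "d"  orig:{A}
  [2..2]={S,T1}  "b"  orig:{S}
  [3..3]={S,T1}  "b"  orig:{S}
  [0..1]={A}  "bd"
  [1..2]=∅  "db"
  [2..3]=∅  "bb"
  [0..2]=∅  "bdb"
  [1..3]=∅  "dbb"
  [0..3]=∅  "bdbb"

S ∉ T[0,3] ⇒ NO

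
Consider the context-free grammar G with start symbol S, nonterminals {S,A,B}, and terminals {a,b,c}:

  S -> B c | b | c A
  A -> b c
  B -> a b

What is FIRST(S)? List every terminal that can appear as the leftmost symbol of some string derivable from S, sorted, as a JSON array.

FIRST sets, iterate to fixpoint:
iter 1:
  A via A→b c: +{b}
  B via B→a b: +{a}
  S via S→B c: +{a}
  S via S→b: +{b}
  S via S→c A: +{c}
  FIRST[S]={a,b,c}  FIRST[A]={b}  FIRST[B]={a}
iter 2: (no change)
  FIRST[S]={a,b,c}  FIRST[A]={b}  FIRST[B]={a}

FIRST(S) = ["a", "b", "c"]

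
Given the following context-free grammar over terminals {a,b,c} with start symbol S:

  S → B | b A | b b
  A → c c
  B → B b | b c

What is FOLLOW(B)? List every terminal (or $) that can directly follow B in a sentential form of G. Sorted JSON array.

FIRST sets, iterate to fixpoint:
iter 1:
  A via A→c c: +{c}
  B via B→b c: +{b}
  S via S→B: +{b}
  FIRST(S)={b}  FIRST(A)={c}  FIRST(B)={b}
iter 2: (no change)
  FIRST(S)={b}  FIRST(A)={c}  FIRST(B)={b}

Compute FOLLOW by fixpoint:
seed FOLLOW(S) with $
iter 1:
  B→B b: FOLLOW(B) ⊇ FIRST(b) = {b}; new: +{b}
  S→B: FOLLOW(B) ⊇ FOLLOW(S) ⊇ {$}; new: +{$}
  S→b A: FOLLOW(A) ⊇ FOLLOW(S) ⊇ {$}; new: +{$}
  FOLLOW[S]={$}  FOLLOW[A]={$}  FOLLOW[B]={$,b}
iter 2: (no change)
  FOLLOW[S]={$}  FOLLOW[A]={$}  FOLLOW[B]={$,b}

FOLLOW(B) = ["$", "b"]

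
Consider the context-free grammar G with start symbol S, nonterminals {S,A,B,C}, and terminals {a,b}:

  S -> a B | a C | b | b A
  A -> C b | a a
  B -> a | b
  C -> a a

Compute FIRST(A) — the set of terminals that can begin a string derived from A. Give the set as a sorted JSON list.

Compute FIRST by fixpoint:
pass 1:
  A via A→a a: +{a}
  B via B→a: +{a}
  B via B→b: +{b}
  C via C→a a: +{a}
  S via S→a B: +{a}
  S via S→b: +{b}
  FIRST(S)={a,b}  FIRST(A)={a}  FIRST(B)={a,b}  FIRST(C)={a}
pass 2: (stable)
  FIRST(S)={a,b}  FIRST(A)={a}  FIRST(B)={a,b}  FIRST(C)={a}

FIRST(A) = ["a"]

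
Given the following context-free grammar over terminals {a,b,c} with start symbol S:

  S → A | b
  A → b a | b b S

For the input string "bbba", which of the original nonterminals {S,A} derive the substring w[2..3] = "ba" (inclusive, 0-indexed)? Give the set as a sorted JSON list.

Convert to CNF:
  S -> T0 T1 | T0 X3 | b
  A -> T0 T1 | T0 X2
  T0 -> b
  T1 -> a
  X2 -> T0 S
  X3 -> T0 S

CYK fill (cells [i..j] with 2 ≤ i ≤ j ≤ 3 only):
  cell(2,2) b: {S,T0}  orig:{S}
  cell(3,3) a: {T1}  orig:{}
  cell(2,3) ba: {A,S}

Original NTs in T[2,3] deriving "ba": ["A", "S"]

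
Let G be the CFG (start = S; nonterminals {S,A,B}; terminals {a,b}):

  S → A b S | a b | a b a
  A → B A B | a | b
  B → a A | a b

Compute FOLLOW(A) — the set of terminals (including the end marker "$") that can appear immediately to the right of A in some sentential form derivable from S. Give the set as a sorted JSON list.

FIRST sets, iterate to fixpoint:
round 1:
  A via A→a: +{a}
  A via A→b: +{b}
  B via B→a A: +{a}
  S via S→A b S: +{a,b}
  FIRST[S]={a,b}  FIRST[A]={a,b}  FIRST[B]={a}
round 2: done
  FIRST[S]={a,b}  FIRST[A]={a,b}  FIRST[B]={a}

Compute FOLLOW by fixpoint:
seed FOLLOW(S) with $
pass 1:
  A→B A B: FOLLOW(B) ⊇ FIRST(A) = {a,b}; new: +{a,b}
  A→B A B: FOLLOW(A) ⊇ FIRST(B) = {a}; new: +{a}
  B→a A: FOLLOW(A) ⊇ FOLLOW(B) ⊇ {a,b}; new: +{b}
  S: {$}  A: {a,b}  B: {a,b}
pass 2: (stable)
  S: {$}  A: {a,b}  B: {a,b}

FOLLOW(A) = ["a", "b"]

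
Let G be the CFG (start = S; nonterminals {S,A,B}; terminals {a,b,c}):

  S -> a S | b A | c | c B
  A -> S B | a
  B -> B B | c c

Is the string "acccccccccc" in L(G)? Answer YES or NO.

CNF form of G:
  S -> T0 B | T1 S | T2 A | c
  A -> S B | a
  B -> B B | T0 T0
  T0 -> c
  T1 -> a
  T2 -> b

CYK fill:
  T[0,0] 'a' = {A,T1}  orig:{A}
  T[1,1] 'c' = {S,T0}  orig:{S}
  T[2,2] 'c' = {S,T0}  orig:{S}
  T[3,3] 'c' = {S,T0}  orig:{S}
  T[4,4] 'c' = {S,T0}  orig:{S}
  T[5,5] 'c' = {S,T0}  orig:{S}
  T[6,6] 'c' = {S,T0}  orig:{S}
  T[7,7] 'c' = {S,T0}  orig:{S}
  T[8,8] 'c' = {S,T0}  orig:{S}
  T[9,9] 'c' = {S,T0}  orig:{S}
  T[10,10] 'c' = {S,T0}  orig:{S}
  T[0,1] 'ac' = {S}
  T[1,2] 'cc' = {B}
  T[2,3] 'cc' = {B}
  T[3,4] 'cc' = {B}
  T[4,5] 'cc' = {B}
  T[5,6] 'cc' = {B}
  T[6,7] 'cc' = {B}
  T[7,8] 'cc' = {B}
  T[8,9] 'cc' = {B}
  T[9,10] 'cc' = {B}
  T[0,2] 'acc' = ∅
  T[1,3] 'ccc' = {A,S}
  T[2,4] 'ccc' = {A,S}
  T[3,5] 'ccc' = {A,S}
  T[4,6] 'ccc' = {A,S}
  T[5,7] 'ccc' = {A,S}
  T[6,8] 'ccc' = {A,S}
  T[7,9] 'ccc' = {A,S}
  T[8,10] 'ccc' = {A,S}
  T[0,3] 'accc' = {A,S}
  T[1,4] 'cccc' = {B}
  T[2,5] 'cccc' = {B}
  T[3,6] 'cccc' = {B}
  T[4,7] 'cccc' = {B}
  T[5,8] 'cccc' = {B}
  T[6,9] 'cccc' = {B}
  T[7,10] 'cccc' = {B}
  T[0,4] 'acccc' = ∅
  T[1,5] 'ccccc' = {A,S}
  T[2,6] 'ccccc' = {A,S}
  T[3,7] 'ccccc' = {A,S}
  T[4,8] 'ccccc' = {A,S}
  T[5,9] 'ccccc' = {A,S}
  T[6,10] 'ccccc' = {A,S}
  T[0,5] 'accccc' = {A,S}
  T[1,6] 'cccccc' = {B}
  T[2,7] 'cccccc' = {B}
  T[3,8] 'cccccc' = {B}
  T[4,9] 'cccccc' = {B}
  T[5,10] 'cccccc' = {B}
  T[0,6] 'acccccc' = ∅
  T[1,7] 'ccccccc' = {A,S}
  T[2,8] 'ccccccc' = {A,S}
  T[3,9] 'ccccccc' = {A,S}
  T[4,10] 'ccccccc' = {A,S}
  T[0,7] 'accccccc' = {A,S}
  T[1,8] 'cccccccc' = {B}
  T[2,9] 'cccccccc' = {B}
  T[3,10] 'cccccccc' = {B}
  T[0,8] 'acccccccc' = ∅
  T[1,9] 'ccccccccc' = {A,S}
  T[2,10] 'ccccccccc' = {A,S}
  T[0,9] 'accccccccc' = {A,S}
  T[1,10] 'cccccccccc' = {B}
  T[0,10] 'acccccccccc' = ∅

S ∉ T[0,10] ⇒ NO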